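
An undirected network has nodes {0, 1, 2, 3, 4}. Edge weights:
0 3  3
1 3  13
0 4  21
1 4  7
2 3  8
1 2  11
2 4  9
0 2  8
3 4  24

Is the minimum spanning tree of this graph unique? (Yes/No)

Sort edges by weight, then run Kruskal:
0 3 (3): add — endpoints in different components.
1 4 (7): add — endpoints in different components.
0 2 (8): add — endpoints in different components.
2 3 (8): skip — 2 and 3 already connected.
2 4 (9): add — endpoints in different components.
Non-tree edge 2 3 has weight 8, equal to the heaviest edge on its tree cycle — swapping gives another MST of the same weight. Not unique.

No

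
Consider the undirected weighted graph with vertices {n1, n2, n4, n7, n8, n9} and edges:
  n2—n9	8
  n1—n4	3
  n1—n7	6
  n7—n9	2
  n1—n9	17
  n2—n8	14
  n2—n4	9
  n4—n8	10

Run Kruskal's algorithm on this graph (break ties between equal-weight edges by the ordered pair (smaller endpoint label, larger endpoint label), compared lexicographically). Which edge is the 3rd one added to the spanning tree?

n1-n7

Kruskal: consider edges lightest-first.
n7—n9 (2): add — endpoints in different components.
n1—n4 (3): add — endpoints in different components.
n1—n7 (6): add — endpoints in different components.
n2—n9 (8): add — endpoints in different components.
n2—n4 (9): skip — n4 and n2 already connected.
n4—n8 (10): add — endpoints in different components.
The 3rd edge added is n1—n7.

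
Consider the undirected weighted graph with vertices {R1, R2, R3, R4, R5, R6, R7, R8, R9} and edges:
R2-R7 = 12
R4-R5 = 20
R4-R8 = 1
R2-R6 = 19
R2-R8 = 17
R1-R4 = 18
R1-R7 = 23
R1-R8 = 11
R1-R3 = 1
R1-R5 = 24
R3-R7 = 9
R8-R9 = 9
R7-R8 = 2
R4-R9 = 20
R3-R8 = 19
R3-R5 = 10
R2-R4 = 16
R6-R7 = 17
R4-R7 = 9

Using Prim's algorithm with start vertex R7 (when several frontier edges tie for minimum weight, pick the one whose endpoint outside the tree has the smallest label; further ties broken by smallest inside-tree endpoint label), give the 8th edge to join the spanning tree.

R6-R7

Prim's algorithm from R7:
Step 1: cheapest edge leaving the tree is R7-R8 (2); add R8.
Step 2: cheapest edge leaving the tree is R4-R8 (1); add R4.
Step 3: cheapest edge leaving the tree is R3-R7 (9); add R3.
Step 4: cheapest edge leaving the tree is R1-R3 (1); add R1.
Step 5: cheapest edge leaving the tree is R8-R9 (9); add R9.
Step 6: cheapest edge leaving the tree is R3-R5 (10); add R5.
Step 7: cheapest edge leaving the tree is R2-R7 (12); add R2.
Step 8: cheapest edge leaving the tree is R6-R7 (17); add R6.
The 8th edge added is R6-R7.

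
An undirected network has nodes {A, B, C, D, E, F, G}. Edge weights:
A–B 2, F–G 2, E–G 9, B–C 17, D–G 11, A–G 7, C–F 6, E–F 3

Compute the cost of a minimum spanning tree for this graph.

Kruskal's algorithm — process edges by increasing weight (ties by edge label):
A–B (2): add — endpoints in different components.
F–G (2): add — endpoints in different components.
E–F (3): add — endpoints in different components.
C–F (6): add — endpoints in different components.
A–G (7): add — endpoints in different components.
E–G (9): skip — E and G already connected.
D–G (11): add — endpoints in different components.
MST edges: A–B, F–G, E–F, C–F, A–G, D–G; total weight 2+2+3+6+7+11 = 31.

31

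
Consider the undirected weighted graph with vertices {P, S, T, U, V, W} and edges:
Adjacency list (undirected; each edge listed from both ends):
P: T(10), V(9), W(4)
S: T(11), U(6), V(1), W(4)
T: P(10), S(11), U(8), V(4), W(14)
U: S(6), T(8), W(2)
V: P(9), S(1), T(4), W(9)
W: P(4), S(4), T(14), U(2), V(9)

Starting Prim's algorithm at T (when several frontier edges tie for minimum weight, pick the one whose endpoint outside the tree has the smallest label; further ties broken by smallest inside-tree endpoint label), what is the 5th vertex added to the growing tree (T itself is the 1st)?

Prim's algorithm from T:
Step 1: frontier [T-V 4, T-U 8, P-T 10, S-T 11, T-W 14] → take T-V (4); add V.
Step 2: frontier [T-U 8, P-T 10, S-T 11, T-W 14, S-V 1, P-V 9, V-W 9] → take S-V (1); add S.
Step 3: frontier [S-W 4, S-U 6, T-U 8, P-T 10, T-W 14, P-V 9, V-W 9] → take S-W (4); add W.
Step 4: frontier [S-U 6, T-U 8, P-T 10, P-V 9, U-W 2, P-W 4] → take U-W (2); add U.
Step 5: frontier [P-T 10, P-V 9, P-W 4] → take P-W (4); add P.
Vertex order: T, V, S, W, U, P. The 5th vertex is U.

U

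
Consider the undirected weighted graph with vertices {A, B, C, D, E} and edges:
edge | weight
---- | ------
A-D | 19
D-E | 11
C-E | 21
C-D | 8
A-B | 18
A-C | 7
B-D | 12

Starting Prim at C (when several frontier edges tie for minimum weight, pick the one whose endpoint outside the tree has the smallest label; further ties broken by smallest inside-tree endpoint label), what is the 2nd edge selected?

Prim's algorithm from C:
Step 1: cheapest edge leaving the tree is A-C (7); add A.
Step 2: cheapest edge leaving the tree is C-D (8); add D.
Step 3: cheapest edge leaving the tree is D-E (11); add E.
Step 4: cheapest edge leaving the tree is B-D (12); add B.
The 2nd edge added is C-D.

C-D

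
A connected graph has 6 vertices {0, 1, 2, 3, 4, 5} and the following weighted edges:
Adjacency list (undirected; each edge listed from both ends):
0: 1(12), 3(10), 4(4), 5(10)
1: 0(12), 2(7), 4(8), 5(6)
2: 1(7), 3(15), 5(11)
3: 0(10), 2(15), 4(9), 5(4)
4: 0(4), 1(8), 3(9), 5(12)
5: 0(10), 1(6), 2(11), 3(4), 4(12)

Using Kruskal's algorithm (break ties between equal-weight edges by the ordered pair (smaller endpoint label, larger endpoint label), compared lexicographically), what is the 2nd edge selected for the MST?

3-5

Kruskal's algorithm — process edges by increasing weight (ties by edge label):
0–4 (4): add — endpoints in different components.
3–5 (4): add — endpoints in different components.
1–5 (6): add — endpoints in different components.
1–2 (7): add — endpoints in different components.
1–4 (8): add — endpoints in different components.
The 2nd edge added is 3–5.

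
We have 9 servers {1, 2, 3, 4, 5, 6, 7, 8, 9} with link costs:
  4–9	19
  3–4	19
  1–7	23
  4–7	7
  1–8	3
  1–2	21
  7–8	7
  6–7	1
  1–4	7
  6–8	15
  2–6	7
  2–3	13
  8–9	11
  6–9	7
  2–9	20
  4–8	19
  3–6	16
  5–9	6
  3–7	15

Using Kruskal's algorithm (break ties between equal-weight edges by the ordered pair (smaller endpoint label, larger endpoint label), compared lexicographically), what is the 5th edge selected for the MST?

Kruskal's algorithm — process edges by increasing weight (ties by edge label):
6–7 (1): add — endpoints in different components.
1–8 (3): add — endpoints in different components.
5–9 (6): add — endpoints in different components.
1–4 (7): add — endpoints in different components.
2–6 (7): add — endpoints in different components.
4–7 (7): add — endpoints in different components.
6–9 (7): add — endpoints in different components.
7–8 (7): skip — 7 and 8 already connected.
8–9 (11): skip — 8 and 9 already connected.
2–3 (13): add — endpoints in different components.
The 5th edge added is 2–6.

2-6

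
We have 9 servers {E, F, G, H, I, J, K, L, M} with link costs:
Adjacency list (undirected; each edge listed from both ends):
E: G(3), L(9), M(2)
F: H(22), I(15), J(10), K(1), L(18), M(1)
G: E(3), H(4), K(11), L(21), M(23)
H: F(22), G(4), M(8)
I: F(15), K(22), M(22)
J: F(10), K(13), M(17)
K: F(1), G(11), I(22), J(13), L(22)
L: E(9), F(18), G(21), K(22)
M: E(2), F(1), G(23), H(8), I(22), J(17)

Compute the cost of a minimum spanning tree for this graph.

45

Grow the tree from E using Prim:
Step 1: cheapest edge leaving the tree is E–M (2); add M.
Step 2: cheapest edge leaving the tree is F–M (1); add F.
Step 3: cheapest edge leaving the tree is F–K (1); add K.
Step 4: cheapest edge leaving the tree is E–G (3); add G.
Step 5: cheapest edge leaving the tree is G–H (4); add H.
Step 6: cheapest edge leaving the tree is E–L (9); add L.
Step 7: cheapest edge leaving the tree is F–J (10); add J.
Step 8: cheapest edge leaving the tree is F–I (15); add I.
MST edges: E–M, F–M, F–K, E–G, G–H, E–L, F–J, F–I; total weight 2+1+1+3+4+9+10+15 = 45.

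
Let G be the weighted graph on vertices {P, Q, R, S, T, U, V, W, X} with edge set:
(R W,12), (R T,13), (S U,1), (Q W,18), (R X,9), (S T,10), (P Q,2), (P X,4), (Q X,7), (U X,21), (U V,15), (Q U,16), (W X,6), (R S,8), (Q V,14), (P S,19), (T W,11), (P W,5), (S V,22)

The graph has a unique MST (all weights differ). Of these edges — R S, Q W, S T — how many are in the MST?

Kruskal's algorithm — process edges by increasing weight (ties by edge label):
S U (1): add — endpoints in different components.
P Q (2): add — endpoints in different components.
P X (4): add — endpoints in different components.
P W (5): add — endpoints in different components.
W X (6): skip — W and X already connected.
Q X (7): skip — Q and X already connected.
R S (8): add — endpoints in different components.
R X (9): add — endpoints in different components.
S T (10): add — endpoints in different components.
T W (11): skip — W and T already connected.
R W (12): skip — R and W already connected.
R T (13): skip — R and T already connected.
Q V (14): add — endpoints in different components.
MST edge set: {S U, P Q, P X, P W, R S, R X, S T, Q V}.
Of the listed edges, {R S, S T} are in the MST → 2.

2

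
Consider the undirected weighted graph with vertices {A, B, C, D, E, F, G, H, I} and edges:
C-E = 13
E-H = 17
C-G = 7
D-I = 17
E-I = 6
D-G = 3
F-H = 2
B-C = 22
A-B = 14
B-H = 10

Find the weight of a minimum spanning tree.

Prim's algorithm from D:
Step 1: cheapest edge leaving the tree is D-G (3); add G.
Step 2: cheapest edge leaving the tree is C-G (7); add C.
Step 3: cheapest edge leaving the tree is C-E (13); add E.
Step 4: cheapest edge leaving the tree is E-I (6); add I.
Step 5: cheapest edge leaving the tree is E-H (17); add H.
Step 6: cheapest edge leaving the tree is F-H (2); add F.
Step 7: cheapest edge leaving the tree is B-H (10); add B.
Step 8: cheapest edge leaving the tree is A-B (14); add A.
MST edges: D-G, C-G, C-E, E-I, E-H, F-H, B-H, A-B; total weight 3+7+13+6+17+2+10+14 = 72.

72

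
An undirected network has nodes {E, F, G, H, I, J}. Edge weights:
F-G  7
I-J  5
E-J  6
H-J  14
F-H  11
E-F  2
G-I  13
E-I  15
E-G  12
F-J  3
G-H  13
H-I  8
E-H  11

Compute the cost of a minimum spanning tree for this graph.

25

Kruskal's algorithm — process edges by increasing weight (ties by edge label):
E-F (2): add — endpoints in different components.
F-J (3): add — endpoints in different components.
I-J (5): add — endpoints in different components.
E-J (6): skip — E and J already connected.
F-G (7): add — endpoints in different components.
H-I (8): add — endpoints in different components.
MST edges: E-F, F-J, I-J, F-G, H-I; total weight 2+3+5+7+8 = 25.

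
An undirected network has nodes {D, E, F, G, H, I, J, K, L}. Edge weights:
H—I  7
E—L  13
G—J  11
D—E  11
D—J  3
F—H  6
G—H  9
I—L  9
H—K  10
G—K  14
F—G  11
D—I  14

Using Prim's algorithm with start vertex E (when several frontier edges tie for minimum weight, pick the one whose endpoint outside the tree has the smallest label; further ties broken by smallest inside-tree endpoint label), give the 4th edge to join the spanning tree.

Grow the tree from E using Prim:
Step 1: cheapest edge leaving the tree is D—E (11); add D.
Step 2: cheapest edge leaving the tree is D—J (3); add J.
Step 3: cheapest edge leaving the tree is G—J (11); add G.
Step 4: cheapest edge leaving the tree is G—H (9); add H.
Step 5: cheapest edge leaving the tree is F—H (6); add F.
Step 6: cheapest edge leaving the tree is H—I (7); add I.
Step 7: cheapest edge leaving the tree is I—L (9); add L.
Step 8: cheapest edge leaving the tree is H—K (10); add K.
The 4th edge added is G—H.

G-H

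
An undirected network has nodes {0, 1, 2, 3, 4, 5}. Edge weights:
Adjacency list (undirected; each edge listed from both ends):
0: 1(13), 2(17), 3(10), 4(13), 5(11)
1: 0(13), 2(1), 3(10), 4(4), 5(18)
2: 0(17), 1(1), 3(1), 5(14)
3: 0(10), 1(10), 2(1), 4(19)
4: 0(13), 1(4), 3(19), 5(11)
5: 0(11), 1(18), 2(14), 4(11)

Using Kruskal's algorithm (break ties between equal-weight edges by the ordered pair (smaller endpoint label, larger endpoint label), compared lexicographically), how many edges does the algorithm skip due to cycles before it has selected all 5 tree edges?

Kruskal: consider edges lightest-first.
1—2 (1): add — endpoints in different components.
2—3 (1): add — endpoints in different components.
1—4 (4): add — endpoints in different components.
0—3 (10): add — endpoints in different components.
1—3 (10): skip — 1 and 3 already connected.
0—5 (11): add — endpoints in different components.
Edges rejected before the tree was complete: 1.

1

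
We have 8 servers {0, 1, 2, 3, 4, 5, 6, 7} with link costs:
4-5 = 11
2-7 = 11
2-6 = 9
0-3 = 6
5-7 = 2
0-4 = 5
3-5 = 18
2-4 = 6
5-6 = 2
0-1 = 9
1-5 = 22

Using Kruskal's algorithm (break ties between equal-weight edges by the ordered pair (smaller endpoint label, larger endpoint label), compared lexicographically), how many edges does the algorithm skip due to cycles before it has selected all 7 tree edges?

0

Kruskal: consider edges lightest-first.
5-6 (2): add — endpoints in different components.
5-7 (2): add — endpoints in different components.
0-4 (5): add — endpoints in different components.
0-3 (6): add — endpoints in different components.
2-4 (6): add — endpoints in different components.
0-1 (9): add — endpoints in different components.
2-6 (9): add — endpoints in different components.
Edges rejected before the tree was complete: 0.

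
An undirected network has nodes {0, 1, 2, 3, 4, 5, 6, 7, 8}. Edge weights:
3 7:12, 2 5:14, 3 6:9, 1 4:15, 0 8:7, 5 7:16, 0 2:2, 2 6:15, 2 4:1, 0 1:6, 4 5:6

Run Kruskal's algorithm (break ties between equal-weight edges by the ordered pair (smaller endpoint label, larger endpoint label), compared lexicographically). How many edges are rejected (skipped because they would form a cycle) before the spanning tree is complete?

Sort edges by weight, then run Kruskal:
2 4 (1): add — endpoints in different components.
0 2 (2): add — endpoints in different components.
0 1 (6): add — endpoints in different components.
4 5 (6): add — endpoints in different components.
0 8 (7): add — endpoints in different components.
3 6 (9): add — endpoints in different components.
3 7 (12): add — endpoints in different components.
2 5 (14): skip — 2 and 5 already connected.
1 4 (15): skip — 1 and 4 already connected.
2 6 (15): add — endpoints in different components.
Edges rejected before the tree was complete: 2.

2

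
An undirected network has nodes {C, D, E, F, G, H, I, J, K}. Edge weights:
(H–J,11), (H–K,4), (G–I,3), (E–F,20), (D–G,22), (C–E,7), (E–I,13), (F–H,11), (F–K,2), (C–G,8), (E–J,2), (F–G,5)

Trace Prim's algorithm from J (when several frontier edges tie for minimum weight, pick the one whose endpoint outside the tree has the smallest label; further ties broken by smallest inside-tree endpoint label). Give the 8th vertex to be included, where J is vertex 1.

H

Prim's algorithm from J:
Step 1: frontier [E–J 2, H–J 11] → take E–J (2); add E.
Step 2: frontier [C–E 7, E–I 13, E–F 20, H–J 11] → take C–E (7); add C.
Step 3: frontier [C–G 8, E–I 13, E–F 20, H–J 11] → take C–G (8); add G.
Step 4: frontier [E–I 13, E–F 20, G–I 3, F–G 5, D–G 22, H–J 11] → take G–I (3); add I.
Step 5: frontier [E–F 20, F–G 5, D–G 22, H–J 11] → take F–G (5); add F.
Step 6: frontier [F–K 2, F–H 11, D–G 22, H–J 11] → take F–K (2); add K.
Step 7: frontier [F–H 11, D–G 22, H–J 11, H–K 4] → take H–K (4); add H.
Step 8: frontier [D–G 22] → take D–G (22); add D.
Vertex order: J, E, C, G, I, F, K, H, D. The 8th vertex is H.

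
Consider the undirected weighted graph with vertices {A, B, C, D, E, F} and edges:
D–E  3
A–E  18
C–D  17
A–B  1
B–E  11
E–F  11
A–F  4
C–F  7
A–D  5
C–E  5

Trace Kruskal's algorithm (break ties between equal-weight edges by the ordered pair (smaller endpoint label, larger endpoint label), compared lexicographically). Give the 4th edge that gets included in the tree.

Kruskal's algorithm — process edges by increasing weight (ties by edge label):
A–B (1): add. Components now {A,B} {C} {D} {E} {F}
D–E (3): add. Components now {A,B} {C} {D,E} {F}
A–F (4): add. Components now {A,B,F} {C} {D,E}
A–D (5): add. Components now {A,B,D,E,F} {C}
C–E (5): add. Components now {A,B,C,D,E,F}
The 4th edge added is A–D.

A-D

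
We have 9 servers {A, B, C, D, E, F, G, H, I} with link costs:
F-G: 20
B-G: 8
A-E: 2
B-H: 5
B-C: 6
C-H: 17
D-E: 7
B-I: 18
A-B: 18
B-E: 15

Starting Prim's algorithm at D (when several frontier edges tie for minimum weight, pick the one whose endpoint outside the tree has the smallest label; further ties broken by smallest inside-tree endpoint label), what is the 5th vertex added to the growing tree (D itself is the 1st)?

Prim, starting at D.
Step 1: frontier [D-E 7] → take D-E (7); add E.
Step 2: frontier [A-E 2, B-E 15] → take A-E (2); add A.
Step 3: frontier [A-B 18, B-E 15] → take B-E (15); add B.
Step 4: frontier [B-H 5, B-C 6, B-G 8, B-I 18] → take B-H (5); add H.
Step 5: frontier [B-C 6, B-G 8, B-I 18, C-H 17] → take B-C (6); add C.
Step 6: frontier [B-G 8, B-I 18] → take B-G (8); add G.
Step 7: frontier [B-I 18, F-G 20] → take B-I (18); add I.
Step 8: frontier [F-G 20] → take F-G (20); add F.
Vertex order: D, E, A, B, H, C, G, I, F. The 5th vertex is H.

H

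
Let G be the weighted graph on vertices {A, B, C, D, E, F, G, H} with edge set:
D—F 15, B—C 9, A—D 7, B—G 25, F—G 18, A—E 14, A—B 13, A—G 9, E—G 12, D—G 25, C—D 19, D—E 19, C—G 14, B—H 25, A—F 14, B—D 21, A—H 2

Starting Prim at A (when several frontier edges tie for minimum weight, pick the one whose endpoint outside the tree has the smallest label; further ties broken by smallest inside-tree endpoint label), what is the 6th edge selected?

Prim's algorithm from A:
Step 1: cheapest edge leaving the tree is A—H (2); add H.
Step 2: cheapest edge leaving the tree is A—D (7); add D.
Step 3: cheapest edge leaving the tree is A—G (9); add G.
Step 4: cheapest edge leaving the tree is E—G (12); add E.
Step 5: cheapest edge leaving the tree is A—B (13); add B.
Step 6: cheapest edge leaving the tree is B—C (9); add C.
Step 7: cheapest edge leaving the tree is A—F (14); add F.
The 6th edge added is B—C.

B-C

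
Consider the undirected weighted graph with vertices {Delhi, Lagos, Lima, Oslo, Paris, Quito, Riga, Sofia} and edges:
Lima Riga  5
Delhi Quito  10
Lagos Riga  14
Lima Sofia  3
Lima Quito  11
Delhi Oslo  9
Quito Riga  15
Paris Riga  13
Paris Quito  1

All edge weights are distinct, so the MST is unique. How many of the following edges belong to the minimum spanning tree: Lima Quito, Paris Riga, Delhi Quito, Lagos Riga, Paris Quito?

4

Sort edges by weight, then run Kruskal:
Paris Quito (1): add — endpoints in different components.
Lima Sofia (3): add — endpoints in different components.
Lima Riga (5): add — endpoints in different components.
Delhi Oslo (9): add — endpoints in different components.
Delhi Quito (10): add — endpoints in different components.
Lima Quito (11): add — endpoints in different components.
Paris Riga (13): skip — Riga and Paris already connected.
Lagos Riga (14): add — endpoints in different components.
MST edge set: {Paris Quito, Lima Sofia, Lima Riga, Delhi Oslo, Delhi Quito, Lima Quito, Lagos Riga}.
Of the listed edges, {Lima Quito, Delhi Quito, Lagos Riga, Paris Quito} are in the MST → 4.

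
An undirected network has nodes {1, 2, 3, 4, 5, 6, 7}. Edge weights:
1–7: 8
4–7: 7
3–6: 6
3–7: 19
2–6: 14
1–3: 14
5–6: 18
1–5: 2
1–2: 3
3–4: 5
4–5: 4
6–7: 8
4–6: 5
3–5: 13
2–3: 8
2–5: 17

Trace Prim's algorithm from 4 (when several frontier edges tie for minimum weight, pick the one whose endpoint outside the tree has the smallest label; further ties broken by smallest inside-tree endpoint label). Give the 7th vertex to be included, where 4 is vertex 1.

Grow the tree from 4 using Prim:
Step 1: cheapest edge leaving the tree is 4–5 (4); add 5.
Step 2: cheapest edge leaving the tree is 1–5 (2); add 1.
Step 3: cheapest edge leaving the tree is 1–2 (3); add 2.
Step 4: cheapest edge leaving the tree is 3–4 (5); add 3.
Step 5: cheapest edge leaving the tree is 4–6 (5); add 6.
Step 6: cheapest edge leaving the tree is 4–7 (7); add 7.
Vertex order: 4, 5, 1, 2, 3, 6, 7. The 7th vertex is 7.

7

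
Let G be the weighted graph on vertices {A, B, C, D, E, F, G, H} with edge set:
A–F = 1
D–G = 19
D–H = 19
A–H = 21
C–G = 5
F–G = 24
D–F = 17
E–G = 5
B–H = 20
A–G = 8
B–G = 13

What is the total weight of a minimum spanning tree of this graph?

Prim's algorithm from A:
Step 1: cheapest edge leaving the tree is A–F (1); add F.
Step 2: cheapest edge leaving the tree is A–G (8); add G.
Step 3: cheapest edge leaving the tree is C–G (5); add C.
Step 4: cheapest edge leaving the tree is E–G (5); add E.
Step 5: cheapest edge leaving the tree is B–G (13); add B.
Step 6: cheapest edge leaving the tree is D–F (17); add D.
Step 7: cheapest edge leaving the tree is D–H (19); add H.
MST edges: A–F, A–G, C–G, E–G, B–G, D–F, D–H; total weight 1+8+5+5+13+17+19 = 68.

68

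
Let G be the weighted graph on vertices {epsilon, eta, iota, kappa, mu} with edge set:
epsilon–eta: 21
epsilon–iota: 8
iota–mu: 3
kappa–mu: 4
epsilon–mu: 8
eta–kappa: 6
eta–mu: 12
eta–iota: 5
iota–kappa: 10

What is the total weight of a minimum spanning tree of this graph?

20

Sort edges by weight, then run Kruskal:
iota–mu (3): add. Components now {kappa} {epsilon} {iota,mu} {eta}
kappa–mu (4): add. Components now {iota,kappa,mu} {epsilon} {eta}
eta–iota (5): add. Components now {eta,iota,kappa,mu} {epsilon}
eta–kappa (6): skip — kappa and eta already connected.
epsilon–iota (8): add. Components now {epsilon,eta,iota,kappa,mu}
MST edges: iota–mu, kappa–mu, eta–iota, epsilon–iota; total weight 3+4+5+8 = 20.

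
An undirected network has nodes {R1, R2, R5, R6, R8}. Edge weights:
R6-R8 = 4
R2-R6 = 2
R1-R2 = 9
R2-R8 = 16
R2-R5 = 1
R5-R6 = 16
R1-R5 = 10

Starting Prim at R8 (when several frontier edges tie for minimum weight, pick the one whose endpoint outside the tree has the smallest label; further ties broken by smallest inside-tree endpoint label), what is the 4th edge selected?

R1-R2

Prim, starting at R8.
Step 1: frontier [R6-R8 4, R2-R8 16] → take R6-R8 (4); add R6.
Step 2: frontier [R2-R6 2, R5-R6 16, R2-R8 16] → take R2-R6 (2); add R2.
Step 3: frontier [R2-R5 1, R1-R2 9, R5-R6 16] → take R2-R5 (1); add R5.
Step 4: frontier [R1-R2 9, R1-R5 10] → take R1-R2 (9); add R1.
The 4th edge added is R1-R2.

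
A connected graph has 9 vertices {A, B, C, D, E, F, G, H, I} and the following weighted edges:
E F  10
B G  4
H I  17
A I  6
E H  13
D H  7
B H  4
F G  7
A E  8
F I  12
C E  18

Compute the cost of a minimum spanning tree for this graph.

Sort edges by weight, then run Kruskal:
B G (4): add — endpoints in different components.
B H (4): add — endpoints in different components.
A I (6): add — endpoints in different components.
D H (7): add — endpoints in different components.
F G (7): add — endpoints in different components.
A E (8): add — endpoints in different components.
E F (10): add — endpoints in different components.
F I (12): skip — F and I already connected.
E H (13): skip — E and H already connected.
H I (17): skip — H and I already connected.
C E (18): add — endpoints in different components.
MST edges: B G, B H, A I, D H, F G, A E, E F, C E; total weight 4+4+6+7+7+8+10+18 = 64.

64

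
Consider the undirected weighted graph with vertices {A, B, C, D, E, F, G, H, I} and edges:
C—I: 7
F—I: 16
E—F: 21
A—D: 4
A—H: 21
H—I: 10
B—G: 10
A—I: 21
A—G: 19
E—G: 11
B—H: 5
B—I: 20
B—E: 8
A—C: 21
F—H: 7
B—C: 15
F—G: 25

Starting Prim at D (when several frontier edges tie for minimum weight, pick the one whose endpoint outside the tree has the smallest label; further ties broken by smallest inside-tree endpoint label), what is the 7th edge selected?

Prim, starting at D.
Step 1: cheapest edge leaving the tree is A—D (4); add A.
Step 2: cheapest edge leaving the tree is A—G (19); add G.
Step 3: cheapest edge leaving the tree is B—G (10); add B.
Step 4: cheapest edge leaving the tree is B—H (5); add H.
Step 5: cheapest edge leaving the tree is F—H (7); add F.
Step 6: cheapest edge leaving the tree is B—E (8); add E.
Step 7: cheapest edge leaving the tree is H—I (10); add I.
Step 8: cheapest edge leaving the tree is C—I (7); add C.
The 7th edge added is H—I.

H-I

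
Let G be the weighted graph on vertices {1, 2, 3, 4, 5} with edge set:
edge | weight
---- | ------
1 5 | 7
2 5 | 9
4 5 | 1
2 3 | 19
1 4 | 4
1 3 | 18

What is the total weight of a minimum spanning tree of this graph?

Grow the tree from 5 using Prim:
Step 1: cheapest edge leaving the tree is 4 5 (1); add 4.
Step 2: cheapest edge leaving the tree is 1 4 (4); add 1.
Step 3: cheapest edge leaving the tree is 2 5 (9); add 2.
Step 4: cheapest edge leaving the tree is 1 3 (18); add 3.
MST edges: 4 5, 1 4, 2 5, 1 3; total weight 1+4+9+18 = 32.

32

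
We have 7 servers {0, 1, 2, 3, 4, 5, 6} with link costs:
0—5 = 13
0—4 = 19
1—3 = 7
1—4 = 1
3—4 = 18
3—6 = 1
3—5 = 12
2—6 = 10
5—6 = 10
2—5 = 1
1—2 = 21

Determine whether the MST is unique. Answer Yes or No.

No

Sort edges by weight, then run Kruskal:
1—4 (1): add — endpoints in different components.
2—5 (1): add — endpoints in different components.
3—6 (1): add — endpoints in different components.
1—3 (7): add — endpoints in different components.
2—6 (10): add — endpoints in different components.
5—6 (10): skip — 5 and 6 already connected.
3—5 (12): skip — 3 and 5 already connected.
0—5 (13): add — endpoints in different components.
Non-tree edge 5—6 has weight 10, equal to the heaviest edge on its tree cycle — swapping gives another MST of the same weight. Not unique.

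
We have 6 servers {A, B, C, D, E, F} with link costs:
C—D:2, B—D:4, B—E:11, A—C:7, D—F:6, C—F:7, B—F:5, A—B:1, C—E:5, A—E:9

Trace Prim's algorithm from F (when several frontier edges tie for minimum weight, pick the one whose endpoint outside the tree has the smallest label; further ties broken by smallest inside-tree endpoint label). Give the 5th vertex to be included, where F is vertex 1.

C

Prim, starting at F.
Step 1: cheapest edge leaving the tree is B—F (5); add B.
Step 2: cheapest edge leaving the tree is A—B (1); add A.
Step 3: cheapest edge leaving the tree is B—D (4); add D.
Step 4: cheapest edge leaving the tree is C—D (2); add C.
Step 5: cheapest edge leaving the tree is C—E (5); add E.
Vertex order: F, B, A, D, C, E. The 5th vertex is C.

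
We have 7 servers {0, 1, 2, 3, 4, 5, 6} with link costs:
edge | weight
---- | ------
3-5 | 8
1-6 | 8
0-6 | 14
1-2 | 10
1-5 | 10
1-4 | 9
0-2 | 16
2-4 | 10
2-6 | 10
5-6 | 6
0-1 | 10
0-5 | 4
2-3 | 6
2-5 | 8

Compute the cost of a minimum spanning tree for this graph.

Prim, starting at 1.
Step 1: cheapest edge leaving the tree is 1-6 (8); add 6.
Step 2: cheapest edge leaving the tree is 5-6 (6); add 5.
Step 3: cheapest edge leaving the tree is 0-5 (4); add 0.
Step 4: cheapest edge leaving the tree is 2-5 (8); add 2.
Step 5: cheapest edge leaving the tree is 2-3 (6); add 3.
Step 6: cheapest edge leaving the tree is 1-4 (9); add 4.
MST edges: 1-6, 5-6, 0-5, 2-5, 2-3, 1-4; total weight 8+6+4+8+6+9 = 41.

41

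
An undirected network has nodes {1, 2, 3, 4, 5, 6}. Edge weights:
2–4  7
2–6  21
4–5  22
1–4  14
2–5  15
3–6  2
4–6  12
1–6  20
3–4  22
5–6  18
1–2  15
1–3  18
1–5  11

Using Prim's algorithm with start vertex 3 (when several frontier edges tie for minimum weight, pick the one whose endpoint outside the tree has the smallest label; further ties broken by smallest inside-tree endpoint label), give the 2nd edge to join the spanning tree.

Grow the tree from 3 using Prim:
Step 1: cheapest edge leaving the tree is 3–6 (2); add 6.
Step 2: cheapest edge leaving the tree is 4–6 (12); add 4.
Step 3: cheapest edge leaving the tree is 2–4 (7); add 2.
Step 4: cheapest edge leaving the tree is 1–4 (14); add 1.
Step 5: cheapest edge leaving the tree is 1–5 (11); add 5.
The 2nd edge added is 4–6.

4-6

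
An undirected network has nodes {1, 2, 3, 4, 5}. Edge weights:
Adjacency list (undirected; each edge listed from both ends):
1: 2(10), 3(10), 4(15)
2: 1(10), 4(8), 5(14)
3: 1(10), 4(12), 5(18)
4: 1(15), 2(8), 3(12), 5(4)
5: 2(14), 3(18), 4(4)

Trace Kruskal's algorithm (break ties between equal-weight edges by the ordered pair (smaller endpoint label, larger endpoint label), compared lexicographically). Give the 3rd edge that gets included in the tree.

1-2

Kruskal: consider edges lightest-first.
4 5 (4): add — endpoints in different components.
2 4 (8): add — endpoints in different components.
1 2 (10): add — endpoints in different components.
1 3 (10): add — endpoints in different components.
The 3rd edge added is 1 2.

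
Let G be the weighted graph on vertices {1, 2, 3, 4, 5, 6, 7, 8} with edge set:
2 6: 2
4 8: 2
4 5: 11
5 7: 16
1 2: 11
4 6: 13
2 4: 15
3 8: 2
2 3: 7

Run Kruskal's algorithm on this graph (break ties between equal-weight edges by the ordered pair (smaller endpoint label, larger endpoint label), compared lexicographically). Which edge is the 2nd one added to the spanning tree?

Kruskal: consider edges lightest-first.
2 6 (2): add — endpoints in different components.
3 8 (2): add — endpoints in different components.
4 8 (2): add — endpoints in different components.
2 3 (7): add — endpoints in different components.
1 2 (11): add — endpoints in different components.
4 5 (11): add — endpoints in different components.
4 6 (13): skip — 4 and 6 already connected.
2 4 (15): skip — 2 and 4 already connected.
5 7 (16): add — endpoints in different components.
The 2nd edge added is 3 8.

3-8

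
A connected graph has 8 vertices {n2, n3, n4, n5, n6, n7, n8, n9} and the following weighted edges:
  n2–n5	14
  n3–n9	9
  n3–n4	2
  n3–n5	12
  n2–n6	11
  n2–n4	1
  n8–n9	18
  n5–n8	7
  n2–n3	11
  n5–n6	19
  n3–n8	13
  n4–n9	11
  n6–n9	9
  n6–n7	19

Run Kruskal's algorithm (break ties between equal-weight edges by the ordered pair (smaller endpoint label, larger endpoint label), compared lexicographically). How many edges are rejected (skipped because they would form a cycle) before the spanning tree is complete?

7

Kruskal: consider edges lightest-first.
n2–n4 (1): add — endpoints in different components.
n3–n4 (2): add — endpoints in different components.
n5–n8 (7): add — endpoints in different components.
n3–n9 (9): add — endpoints in different components.
n6–n9 (9): add — endpoints in different components.
n2–n3 (11): skip — n3 and n2 already connected.
n2–n6 (11): skip — n6 and n2 already connected.
n4–n9 (11): skip — n4 and n9 already connected.
n3–n5 (12): add — endpoints in different components.
n3–n8 (13): skip — n3 and n8 already connected.
n2–n5 (14): skip — n5 and n2 already connected.
n8–n9 (18): skip — n8 and n9 already connected.
n5–n6 (19): skip — n5 and n6 already connected.
n6–n7 (19): add — endpoints in different components.
Edges rejected before the tree was complete: 7.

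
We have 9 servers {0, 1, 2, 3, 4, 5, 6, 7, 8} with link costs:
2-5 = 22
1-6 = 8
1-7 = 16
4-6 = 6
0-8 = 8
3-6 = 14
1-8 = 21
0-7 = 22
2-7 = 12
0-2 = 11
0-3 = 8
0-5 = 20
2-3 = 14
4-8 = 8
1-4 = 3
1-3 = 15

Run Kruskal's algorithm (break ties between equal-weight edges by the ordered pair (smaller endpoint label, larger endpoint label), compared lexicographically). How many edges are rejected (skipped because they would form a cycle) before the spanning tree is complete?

Kruskal's algorithm — process edges by increasing weight (ties by edge label):
1-4 (3): add — endpoints in different components.
4-6 (6): add — endpoints in different components.
0-3 (8): add — endpoints in different components.
0-8 (8): add — endpoints in different components.
1-6 (8): skip — 1 and 6 already connected.
4-8 (8): add — endpoints in different components.
0-2 (11): add — endpoints in different components.
2-7 (12): add — endpoints in different components.
2-3 (14): skip — 2 and 3 already connected.
3-6 (14): skip — 3 and 6 already connected.
1-3 (15): skip — 1 and 3 already connected.
1-7 (16): skip — 1 and 7 already connected.
0-5 (20): add — endpoints in different components.
Edges rejected before the tree was complete: 5.

5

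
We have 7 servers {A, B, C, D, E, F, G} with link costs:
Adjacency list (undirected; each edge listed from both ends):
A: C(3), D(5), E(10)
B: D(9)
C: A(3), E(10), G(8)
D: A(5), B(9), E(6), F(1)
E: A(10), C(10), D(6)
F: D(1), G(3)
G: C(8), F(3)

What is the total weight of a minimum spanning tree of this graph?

Prim's algorithm from B:
Step 1: cheapest edge leaving the tree is B–D (9); add D.
Step 2: cheapest edge leaving the tree is D–F (1); add F.
Step 3: cheapest edge leaving the tree is F–G (3); add G.
Step 4: cheapest edge leaving the tree is A–D (5); add A.
Step 5: cheapest edge leaving the tree is A–C (3); add C.
Step 6: cheapest edge leaving the tree is D–E (6); add E.
MST edges: B–D, D–F, F–G, A–D, A–C, D–E; total weight 9+1+3+5+3+6 = 27.

27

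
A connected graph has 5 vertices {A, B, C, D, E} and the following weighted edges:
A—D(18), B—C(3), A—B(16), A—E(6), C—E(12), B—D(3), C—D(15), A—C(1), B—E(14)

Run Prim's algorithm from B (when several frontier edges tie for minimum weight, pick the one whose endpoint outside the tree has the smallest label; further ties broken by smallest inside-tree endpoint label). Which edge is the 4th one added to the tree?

Prim, starting at B.
Step 1: frontier [B—C 3, B—D 3, B—E 14, A—B 16] → take B—C (3); add C.
Step 2: frontier [B—D 3, B—E 14, A—B 16, A—C 1, C—E 12, C—D 15] → take A—C (1); add A.
Step 3: frontier [A—E 6, A—D 18, B—D 3, B—E 14, C—E 12, C—D 15] → take B—D (3); add D.
Step 4: frontier [A—E 6, B—E 14, C—E 12] → take A—E (6); add E.
The 4th edge added is A—E.

A-E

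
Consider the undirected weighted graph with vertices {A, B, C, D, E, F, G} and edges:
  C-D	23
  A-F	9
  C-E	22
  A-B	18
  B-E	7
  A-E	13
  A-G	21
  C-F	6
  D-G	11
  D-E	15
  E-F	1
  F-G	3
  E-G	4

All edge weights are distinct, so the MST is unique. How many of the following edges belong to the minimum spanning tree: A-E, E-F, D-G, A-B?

Sort edges by weight, then run Kruskal:
E-F (1): add — endpoints in different components.
F-G (3): add — endpoints in different components.
E-G (4): skip — E and G already connected.
C-F (6): add — endpoints in different components.
B-E (7): add — endpoints in different components.
A-F (9): add — endpoints in different components.
D-G (11): add — endpoints in different components.
MST edge set: {E-F, F-G, C-F, B-E, A-F, D-G}.
Of the listed edges, {E-F, D-G} are in the MST → 2.

2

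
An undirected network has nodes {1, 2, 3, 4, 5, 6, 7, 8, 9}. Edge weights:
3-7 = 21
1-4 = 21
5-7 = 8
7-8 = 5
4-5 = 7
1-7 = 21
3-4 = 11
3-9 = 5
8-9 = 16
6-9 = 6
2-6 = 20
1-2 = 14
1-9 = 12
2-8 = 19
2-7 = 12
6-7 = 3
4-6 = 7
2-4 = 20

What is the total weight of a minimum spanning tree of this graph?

57

Kruskal's algorithm — process edges by increasing weight (ties by edge label):
6-7 (3): add — endpoints in different components.
3-9 (5): add — endpoints in different components.
7-8 (5): add — endpoints in different components.
6-9 (6): add — endpoints in different components.
4-5 (7): add — endpoints in different components.
4-6 (7): add — endpoints in different components.
5-7 (8): skip — 5 and 7 already connected.
3-4 (11): skip — 3 and 4 already connected.
1-9 (12): add — endpoints in different components.
2-7 (12): add — endpoints in different components.
MST edges: 6-7, 3-9, 7-8, 6-9, 4-5, 4-6, 1-9, 2-7; total weight 3+5+5+6+7+7+12+12 = 57.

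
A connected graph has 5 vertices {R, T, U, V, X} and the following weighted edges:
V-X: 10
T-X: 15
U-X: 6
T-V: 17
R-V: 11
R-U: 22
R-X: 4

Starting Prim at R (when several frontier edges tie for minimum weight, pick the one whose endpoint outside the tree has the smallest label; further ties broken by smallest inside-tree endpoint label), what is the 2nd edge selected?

U-X

Prim's algorithm from R:
Step 1: frontier [R-X 4, R-V 11, R-U 22] → take R-X (4); add X.
Step 2: frontier [R-V 11, R-U 22, U-X 6, V-X 10, T-X 15] → take U-X (6); add U.
Step 3: frontier [R-V 11, V-X 10, T-X 15] → take V-X (10); add V.
Step 4: frontier [T-V 17, T-X 15] → take T-X (15); add T.
The 2nd edge added is U-X.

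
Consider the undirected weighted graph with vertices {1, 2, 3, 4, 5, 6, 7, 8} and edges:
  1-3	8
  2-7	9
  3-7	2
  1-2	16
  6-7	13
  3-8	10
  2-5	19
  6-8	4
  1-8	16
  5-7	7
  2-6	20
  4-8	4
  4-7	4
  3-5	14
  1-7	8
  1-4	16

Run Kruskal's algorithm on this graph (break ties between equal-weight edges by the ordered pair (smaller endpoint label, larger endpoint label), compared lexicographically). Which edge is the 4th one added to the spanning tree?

Kruskal: consider edges lightest-first.
3-7 (2): add — endpoints in different components.
4-7 (4): add — endpoints in different components.
4-8 (4): add — endpoints in different components.
6-8 (4): add — endpoints in different components.
5-7 (7): add — endpoints in different components.
1-3 (8): add — endpoints in different components.
1-7 (8): skip — 1 and 7 already connected.
2-7 (9): add — endpoints in different components.
The 4th edge added is 6-8.

6-8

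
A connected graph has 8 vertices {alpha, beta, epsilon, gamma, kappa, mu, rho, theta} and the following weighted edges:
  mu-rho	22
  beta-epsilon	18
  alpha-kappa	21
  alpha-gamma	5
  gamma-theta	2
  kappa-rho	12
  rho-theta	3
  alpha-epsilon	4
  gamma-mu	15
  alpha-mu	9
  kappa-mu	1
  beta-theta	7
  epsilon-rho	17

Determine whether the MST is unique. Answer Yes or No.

Yes

Kruskal: consider edges lightest-first.
kappa-mu (1): add — endpoints in different components.
gamma-theta (2): add — endpoints in different components.
rho-theta (3): add — endpoints in different components.
alpha-epsilon (4): add — endpoints in different components.
alpha-gamma (5): add — endpoints in different components.
beta-theta (7): add — endpoints in different components.
alpha-mu (9): add — endpoints in different components.
Every non-tree edge has weight strictly greater than the heaviest edge on the tree path between its endpoints, so the MST is unique.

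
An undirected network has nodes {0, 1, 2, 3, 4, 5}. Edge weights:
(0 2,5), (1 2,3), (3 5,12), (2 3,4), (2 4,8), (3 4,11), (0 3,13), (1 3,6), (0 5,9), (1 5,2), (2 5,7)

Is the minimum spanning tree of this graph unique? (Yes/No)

Yes

Sort edges by weight, then run Kruskal:
1 5 (2): add — endpoints in different components.
1 2 (3): add — endpoints in different components.
2 3 (4): add — endpoints in different components.
0 2 (5): add — endpoints in different components.
1 3 (6): skip — 1 and 3 already connected.
2 5 (7): skip — 2 and 5 already connected.
2 4 (8): add — endpoints in different components.
Every non-tree edge has weight strictly greater than the heaviest edge on the tree path between its endpoints, so the MST is unique.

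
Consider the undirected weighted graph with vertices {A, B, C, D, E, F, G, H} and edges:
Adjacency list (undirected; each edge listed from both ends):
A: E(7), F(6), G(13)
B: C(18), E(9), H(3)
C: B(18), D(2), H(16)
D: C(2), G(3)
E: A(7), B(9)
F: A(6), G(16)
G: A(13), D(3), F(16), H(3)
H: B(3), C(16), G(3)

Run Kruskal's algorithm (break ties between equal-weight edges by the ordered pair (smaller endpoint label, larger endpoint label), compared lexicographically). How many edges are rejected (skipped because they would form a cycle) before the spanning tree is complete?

0

Sort edges by weight, then run Kruskal:
C D (2): add — endpoints in different components.
B H (3): add — endpoints in different components.
D G (3): add — endpoints in different components.
G H (3): add — endpoints in different components.
A F (6): add — endpoints in different components.
A E (7): add — endpoints in different components.
B E (9): add — endpoints in different components.
Edges rejected before the tree was complete: 0.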